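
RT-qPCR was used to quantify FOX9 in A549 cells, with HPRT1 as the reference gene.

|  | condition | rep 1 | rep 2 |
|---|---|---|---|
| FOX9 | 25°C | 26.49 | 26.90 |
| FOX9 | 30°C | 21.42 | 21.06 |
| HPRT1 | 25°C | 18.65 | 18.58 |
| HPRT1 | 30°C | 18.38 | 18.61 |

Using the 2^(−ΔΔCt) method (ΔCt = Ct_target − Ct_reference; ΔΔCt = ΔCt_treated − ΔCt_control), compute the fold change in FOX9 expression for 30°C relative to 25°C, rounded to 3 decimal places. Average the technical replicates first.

40.364

Mean Ct: FOX9 25°C 26.695; FOX9 30°C 21.240; HPRT1 25°C 18.615; HPRT1 30°C 18.495
ΔCt(25°C) = 26.695 − 18.615 = 8.080
ΔCt(30°C) = 21.240 − 18.495 = 2.745
ΔΔCt = 2.745 − 8.080 = -5.335
Fold change = 2^(−(-5.335)) = 2^5.335 = 40.3641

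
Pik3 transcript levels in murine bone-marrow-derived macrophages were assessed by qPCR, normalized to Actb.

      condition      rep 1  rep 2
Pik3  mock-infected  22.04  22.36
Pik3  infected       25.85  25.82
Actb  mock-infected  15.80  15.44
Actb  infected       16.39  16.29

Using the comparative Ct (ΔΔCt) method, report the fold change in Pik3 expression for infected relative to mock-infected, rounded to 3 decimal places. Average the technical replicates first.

Mean Ct: Pik3 mock-infected 22.200; Pik3 infected 25.835; Actb mock-infected 15.620; Actb infected 16.340
ΔCt(mock-infected) = 22.200 − 15.620 = 6.580
ΔCt(infected) = 25.835 − 16.340 = 9.495
ΔΔCt = 9.495 − 6.580 = 2.915
Fold change = 2^(−2.915) = 0.1326

0.133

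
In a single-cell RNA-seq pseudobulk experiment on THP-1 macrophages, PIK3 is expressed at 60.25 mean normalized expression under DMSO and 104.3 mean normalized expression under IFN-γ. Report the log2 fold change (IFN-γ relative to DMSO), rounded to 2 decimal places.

0.79

Fold change = 104.3 / 60.25 = 1.7311
log2(1.7311) = 0.792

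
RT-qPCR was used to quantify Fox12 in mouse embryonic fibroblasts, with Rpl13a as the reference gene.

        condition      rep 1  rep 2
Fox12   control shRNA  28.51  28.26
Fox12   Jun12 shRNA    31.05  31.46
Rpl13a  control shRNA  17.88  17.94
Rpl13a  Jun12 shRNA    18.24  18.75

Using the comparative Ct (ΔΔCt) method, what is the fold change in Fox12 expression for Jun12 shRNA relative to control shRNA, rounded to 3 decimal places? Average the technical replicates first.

0.205

Mean Ct: Fox12 control shRNA 28.385; Fox12 Jun12 shRNA 31.255; Rpl13a control shRNA 17.910; Rpl13a Jun12 shRNA 18.495
ΔCt(control shRNA) = 28.385 − 17.910 = 10.475
ΔCt(Jun12 shRNA) = 31.255 − 18.495 = 12.760
ΔΔCt = 12.760 − 10.475 = 2.285
Fold change = 2^(−2.285) = 0.2052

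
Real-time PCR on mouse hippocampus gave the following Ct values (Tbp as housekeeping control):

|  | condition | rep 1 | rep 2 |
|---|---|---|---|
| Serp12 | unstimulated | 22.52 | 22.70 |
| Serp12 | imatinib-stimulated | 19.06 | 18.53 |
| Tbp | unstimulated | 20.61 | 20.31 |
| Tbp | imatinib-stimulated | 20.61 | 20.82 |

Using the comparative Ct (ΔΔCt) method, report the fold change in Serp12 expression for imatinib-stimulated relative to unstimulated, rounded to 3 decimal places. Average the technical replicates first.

16.795

Mean Ct: Serp12 unstimulated 22.610; Serp12 imatinib-stimulated 18.795; Tbp unstimulated 20.460; Tbp imatinib-stimulated 20.715
ΔCt(unstimulated) = 22.610 − 20.460 = 2.150
ΔCt(imatinib-stimulated) = 18.795 − 20.715 = -1.920
ΔΔCt = -1.920 − 2.150 = -4.070
Fold change = 2^(−(-4.070)) = 2^4.070 = 16.7955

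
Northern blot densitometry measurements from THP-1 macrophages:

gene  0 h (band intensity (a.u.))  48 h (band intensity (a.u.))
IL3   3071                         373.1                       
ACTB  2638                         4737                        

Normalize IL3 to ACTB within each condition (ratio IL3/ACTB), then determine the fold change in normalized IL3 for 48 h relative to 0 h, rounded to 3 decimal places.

IL3/ACTB (0 h) = 3071 / 2638 = 1.1641
IL3/ACTB (48 h) = 373.1 / 4737 = 0.078763
Fold change = 0.078763 / 1.1641 = 0.0677

0.068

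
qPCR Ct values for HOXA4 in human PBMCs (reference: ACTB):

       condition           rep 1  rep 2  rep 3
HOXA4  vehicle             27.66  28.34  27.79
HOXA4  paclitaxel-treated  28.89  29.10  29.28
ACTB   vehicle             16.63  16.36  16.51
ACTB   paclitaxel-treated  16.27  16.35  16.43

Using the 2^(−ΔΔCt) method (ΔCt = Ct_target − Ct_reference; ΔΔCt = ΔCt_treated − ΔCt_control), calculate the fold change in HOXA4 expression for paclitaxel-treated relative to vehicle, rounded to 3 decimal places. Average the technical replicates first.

0.403

Mean Ct: HOXA4 vehicle 27.930; HOXA4 paclitaxel-treated 29.090; ACTB vehicle 16.500; ACTB paclitaxel-treated 16.350
ΔCt(vehicle) = 27.930 − 16.500 = 11.430
ΔCt(paclitaxel-treated) = 29.090 − 16.350 = 12.740
ΔΔCt = 12.740 − 11.430 = 1.310
Fold change = 2^(−1.310) = 0.4033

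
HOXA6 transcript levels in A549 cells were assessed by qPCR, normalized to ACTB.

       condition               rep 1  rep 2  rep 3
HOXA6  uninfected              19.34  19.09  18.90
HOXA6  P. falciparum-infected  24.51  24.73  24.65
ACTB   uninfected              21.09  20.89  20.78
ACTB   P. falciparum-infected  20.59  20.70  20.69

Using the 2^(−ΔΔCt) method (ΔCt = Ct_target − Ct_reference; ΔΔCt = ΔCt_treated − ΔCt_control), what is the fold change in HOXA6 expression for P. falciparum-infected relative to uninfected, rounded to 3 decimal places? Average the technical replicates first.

Mean Ct: HOXA6 uninfected 19.110; HOXA6 P. falciparum-infected 24.630; ACTB uninfected 20.920; ACTB P. falciparum-infected 20.660
ΔCt(uninfected) = 19.110 − 20.920 = -1.810
ΔCt(P. falciparum-infected) = 24.630 − 20.660 = 3.970
ΔΔCt = 3.970 − (-1.810) = 5.780
Fold change = 2^(−5.780) = 0.0182

0.018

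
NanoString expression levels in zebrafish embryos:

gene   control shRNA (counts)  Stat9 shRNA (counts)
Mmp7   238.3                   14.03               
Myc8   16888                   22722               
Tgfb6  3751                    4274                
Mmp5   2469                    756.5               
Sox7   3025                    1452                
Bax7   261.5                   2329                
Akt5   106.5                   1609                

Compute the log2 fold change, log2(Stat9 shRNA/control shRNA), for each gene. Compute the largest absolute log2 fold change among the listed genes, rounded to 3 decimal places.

log2(14.03/238.3) = -4.086  (Mmp7)
log2(22722/16888) = 0.428  (Myc8)
log2(4274/3751) = 0.188  (Tgfb6)
log2(756.5/2469) = -1.707  (Mmp5)
log2(1452/3025) = -1.059  (Sox7)
log2(2329/261.5) = 3.155  (Bax7)
log2(1609/106.5) = 3.917  (Akt5)
The largest magnitude belongs to Mmp7.

4.086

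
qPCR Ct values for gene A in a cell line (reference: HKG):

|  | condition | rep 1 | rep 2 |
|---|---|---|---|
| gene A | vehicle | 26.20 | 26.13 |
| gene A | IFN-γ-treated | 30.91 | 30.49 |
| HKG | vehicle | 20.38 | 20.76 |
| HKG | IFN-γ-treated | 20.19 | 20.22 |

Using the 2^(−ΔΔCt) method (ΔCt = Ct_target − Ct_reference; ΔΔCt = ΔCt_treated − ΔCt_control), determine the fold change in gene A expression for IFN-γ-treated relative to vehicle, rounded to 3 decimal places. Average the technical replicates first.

0.033

Mean Ct: gene A vehicle 26.165; gene A IFN-γ-treated 30.700; HKG vehicle 20.570; HKG IFN-γ-treated 20.205
ΔCt(vehicle) = 26.165 − 20.570 = 5.595
ΔCt(IFN-γ-treated) = 30.700 − 20.205 = 10.495
ΔΔCt = 10.495 − 5.595 = 4.900
Fold change = 2^(−4.900) = 0.0335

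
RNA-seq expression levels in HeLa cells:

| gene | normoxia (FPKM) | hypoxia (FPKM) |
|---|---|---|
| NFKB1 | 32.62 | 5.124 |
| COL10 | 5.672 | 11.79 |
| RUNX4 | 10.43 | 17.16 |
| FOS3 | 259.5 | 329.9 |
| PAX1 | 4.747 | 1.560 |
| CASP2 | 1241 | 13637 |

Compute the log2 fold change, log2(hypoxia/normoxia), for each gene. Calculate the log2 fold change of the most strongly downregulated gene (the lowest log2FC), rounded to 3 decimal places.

log2(5.124/32.62) = -2.670  (NFKB1)
log2(11.79/5.672) = 1.056  (COL10)
log2(17.16/10.43) = 0.718  (RUNX4)
log2(329.9/259.5) = 0.346  (FOS3)
log2(1.560/4.747) = -1.605  (PAX1)
log2(13637/1241) = 3.458  (CASP2)
NFKB1 is most strongly downregulated.

-2.670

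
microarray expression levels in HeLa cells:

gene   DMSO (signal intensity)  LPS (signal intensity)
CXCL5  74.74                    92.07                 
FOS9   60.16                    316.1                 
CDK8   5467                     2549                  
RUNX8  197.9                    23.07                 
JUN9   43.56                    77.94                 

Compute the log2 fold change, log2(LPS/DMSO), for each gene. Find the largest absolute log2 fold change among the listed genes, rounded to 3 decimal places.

log2(92.07/74.74) = 0.301  (CXCL5)
log2(316.1/60.16) = 2.394  (FOS9)
log2(2549/5467) = -1.101  (CDK8)
log2(23.07/197.9) = -3.101  (RUNX8)
log2(77.94/43.56) = 0.839  (JUN9)
The largest magnitude belongs to RUNX8.

3.101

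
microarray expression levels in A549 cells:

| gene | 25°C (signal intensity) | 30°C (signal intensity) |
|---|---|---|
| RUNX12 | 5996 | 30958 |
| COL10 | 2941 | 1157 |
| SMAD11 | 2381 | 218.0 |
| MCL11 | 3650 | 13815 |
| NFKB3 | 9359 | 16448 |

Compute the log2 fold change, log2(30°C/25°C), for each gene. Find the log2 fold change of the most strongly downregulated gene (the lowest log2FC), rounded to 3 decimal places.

log2(30958/5996) = 2.368  (RUNX12)
log2(1157/2941) = -1.346  (COL10)
log2(218.0/2381) = -3.449  (SMAD11)
log2(13815/3650) = 1.920  (MCL11)
log2(16448/9359) = 0.813  (NFKB3)
SMAD11 is most strongly downregulated.

-3.449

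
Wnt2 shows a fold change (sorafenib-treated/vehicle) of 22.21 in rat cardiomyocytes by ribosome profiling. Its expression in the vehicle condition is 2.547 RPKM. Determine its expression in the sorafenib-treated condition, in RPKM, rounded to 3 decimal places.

sorafenib-treated expression = 2.547 × 22.21 = 56.569

56.569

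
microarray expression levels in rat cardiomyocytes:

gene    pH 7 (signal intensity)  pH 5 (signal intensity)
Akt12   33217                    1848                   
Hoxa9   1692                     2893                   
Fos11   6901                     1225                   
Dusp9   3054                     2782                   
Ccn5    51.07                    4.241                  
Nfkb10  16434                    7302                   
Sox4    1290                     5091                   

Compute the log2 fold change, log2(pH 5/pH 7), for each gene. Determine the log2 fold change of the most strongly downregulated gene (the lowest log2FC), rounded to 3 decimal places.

-4.168

log2(1848/33217) = -4.168  (Akt12)
log2(2893/1692) = 0.774  (Hoxa9)
log2(1225/6901) = -2.494  (Fos11)
log2(2782/3054) = -0.135  (Dusp9)
log2(4.241/51.07) = -3.590  (Ccn5)
log2(7302/16434) = -1.170  (Nfkb10)
log2(5091/1290) = 1.981  (Sox4)
Akt12 is most strongly downregulated.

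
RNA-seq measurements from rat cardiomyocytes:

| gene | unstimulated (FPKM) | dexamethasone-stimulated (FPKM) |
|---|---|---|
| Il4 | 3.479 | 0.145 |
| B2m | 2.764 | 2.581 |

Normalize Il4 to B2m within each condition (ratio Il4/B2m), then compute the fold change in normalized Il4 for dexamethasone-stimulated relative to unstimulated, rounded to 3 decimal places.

Il4/B2m (unstimulated) = 3.479 / 2.764 = 1.2587
Il4/B2m (dexamethasone-stimulated) = 0.145 / 2.581 = 0.05618
Fold change = 0.05618 / 1.2587 = 0.0446

0.045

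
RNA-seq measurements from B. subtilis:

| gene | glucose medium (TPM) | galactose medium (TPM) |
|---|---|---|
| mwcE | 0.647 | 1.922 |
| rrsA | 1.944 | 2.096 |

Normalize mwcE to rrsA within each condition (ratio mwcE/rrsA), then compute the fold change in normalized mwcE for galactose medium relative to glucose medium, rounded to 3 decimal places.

2.755

mwcE/rrsA (glucose medium) = 0.647 / 1.944 = 0.33282
mwcE/rrsA (galactose medium) = 1.922 / 2.096 = 0.91698
Fold change = 0.91698 / 0.33282 = 2.7552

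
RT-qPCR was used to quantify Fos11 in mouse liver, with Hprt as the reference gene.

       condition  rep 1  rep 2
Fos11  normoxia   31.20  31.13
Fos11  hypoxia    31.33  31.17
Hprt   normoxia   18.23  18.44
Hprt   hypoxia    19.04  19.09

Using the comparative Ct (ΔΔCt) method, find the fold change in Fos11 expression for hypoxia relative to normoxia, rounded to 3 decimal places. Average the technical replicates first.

1.564

Mean Ct: Fos11 normoxia 31.165; Fos11 hypoxia 31.250; Hprt normoxia 18.335; Hprt hypoxia 19.065
ΔCt(normoxia) = 31.165 − 18.335 = 12.830
ΔCt(hypoxia) = 31.250 − 19.065 = 12.185
ΔΔCt = 12.185 − 12.830 = -0.645
Fold change = 2^(−(-0.645)) = 2^0.645 = 1.5637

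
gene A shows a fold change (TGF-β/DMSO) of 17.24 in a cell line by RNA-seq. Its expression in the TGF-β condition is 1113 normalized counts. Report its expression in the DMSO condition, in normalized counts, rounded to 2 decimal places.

64.56

DMSO expression = 1113 / 17.24 = 64.56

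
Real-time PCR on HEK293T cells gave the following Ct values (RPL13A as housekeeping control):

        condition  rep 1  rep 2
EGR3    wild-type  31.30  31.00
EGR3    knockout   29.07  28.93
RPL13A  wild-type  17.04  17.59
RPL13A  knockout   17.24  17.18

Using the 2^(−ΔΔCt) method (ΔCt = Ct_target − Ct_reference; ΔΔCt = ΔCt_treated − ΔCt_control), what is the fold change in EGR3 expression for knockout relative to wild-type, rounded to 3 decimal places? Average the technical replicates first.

Mean Ct: EGR3 wild-type 31.150; EGR3 knockout 29.000; RPL13A wild-type 17.315; RPL13A knockout 17.210
ΔCt(wild-type) = 31.150 − 17.315 = 13.835
ΔCt(knockout) = 29.000 − 17.210 = 11.790
ΔΔCt = 11.790 − 13.835 = -2.045
Fold change = 2^(−(-2.045)) = 2^2.045 = 4.1267

4.127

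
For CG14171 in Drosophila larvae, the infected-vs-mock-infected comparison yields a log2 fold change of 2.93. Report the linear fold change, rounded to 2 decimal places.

Fold change = 2^(2.93) = 7.621

7.62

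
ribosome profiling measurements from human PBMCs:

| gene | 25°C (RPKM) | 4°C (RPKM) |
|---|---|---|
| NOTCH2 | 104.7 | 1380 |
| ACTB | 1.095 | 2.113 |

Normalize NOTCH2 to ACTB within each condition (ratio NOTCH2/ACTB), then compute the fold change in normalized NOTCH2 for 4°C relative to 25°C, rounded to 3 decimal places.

6.830

NOTCH2/ACTB (25°C) = 104.7 / 1.095 = 95.616
NOTCH2/ACTB (4°C) = 1380 / 2.113 = 653.1
Fold change = 653.1 / 95.616 = 6.8304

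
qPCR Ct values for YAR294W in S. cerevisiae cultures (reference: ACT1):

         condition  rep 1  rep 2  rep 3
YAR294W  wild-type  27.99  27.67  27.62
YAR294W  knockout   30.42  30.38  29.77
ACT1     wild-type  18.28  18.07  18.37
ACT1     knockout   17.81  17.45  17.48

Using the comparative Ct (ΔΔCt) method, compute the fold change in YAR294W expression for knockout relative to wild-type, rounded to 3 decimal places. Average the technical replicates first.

0.117

Mean Ct: YAR294W wild-type 27.760; YAR294W knockout 30.190; ACT1 wild-type 18.240; ACT1 knockout 17.580
ΔCt(wild-type) = 27.760 − 18.240 = 9.520
ΔCt(knockout) = 30.190 − 17.580 = 12.610
ΔΔCt = 12.610 − 9.520 = 3.090
Fold change = 2^(−3.090) = 0.1174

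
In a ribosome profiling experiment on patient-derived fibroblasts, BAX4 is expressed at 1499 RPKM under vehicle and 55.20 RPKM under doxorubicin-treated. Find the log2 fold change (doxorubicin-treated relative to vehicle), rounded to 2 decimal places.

Fold change = 55.20 / 1499 = 0.0368
log2(0.0368) = -4.763

-4.76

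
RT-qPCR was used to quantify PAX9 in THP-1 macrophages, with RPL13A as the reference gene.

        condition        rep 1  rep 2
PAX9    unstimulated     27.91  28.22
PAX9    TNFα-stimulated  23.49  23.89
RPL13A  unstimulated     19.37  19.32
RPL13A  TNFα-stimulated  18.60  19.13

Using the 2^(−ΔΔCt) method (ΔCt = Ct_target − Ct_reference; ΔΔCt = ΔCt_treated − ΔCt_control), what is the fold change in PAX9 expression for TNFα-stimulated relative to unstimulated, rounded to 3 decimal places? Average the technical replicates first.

Mean Ct: PAX9 unstimulated 28.065; PAX9 TNFα-stimulated 23.690; RPL13A unstimulated 19.345; RPL13A TNFα-stimulated 18.865
ΔCt(unstimulated) = 28.065 − 19.345 = 8.720
ΔCt(TNFα-stimulated) = 23.690 − 18.865 = 4.825
ΔΔCt = 4.825 − 8.720 = -3.895
Fold change = 2^(−(-3.895)) = 2^3.895 = 14.8769

14.877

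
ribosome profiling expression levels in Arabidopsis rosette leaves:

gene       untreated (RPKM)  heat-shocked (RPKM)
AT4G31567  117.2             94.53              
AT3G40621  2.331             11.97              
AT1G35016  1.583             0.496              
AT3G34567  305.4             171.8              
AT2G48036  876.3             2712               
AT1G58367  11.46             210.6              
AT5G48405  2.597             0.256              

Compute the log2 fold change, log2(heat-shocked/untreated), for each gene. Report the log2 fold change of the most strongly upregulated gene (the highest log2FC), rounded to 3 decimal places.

4.200

log2(94.53/117.2) = -0.310  (AT4G31567)
log2(11.97/2.331) = 2.360  (AT3G40621)
log2(0.496/1.583) = -1.674  (AT1G35016)
log2(171.8/305.4) = -0.830  (AT3G34567)
log2(2712/876.3) = 1.630  (AT2G48036)
log2(210.6/11.46) = 4.200  (AT1G58367)
log2(0.256/2.597) = -3.343  (AT5G48405)
AT1G58367 is most strongly upregulated.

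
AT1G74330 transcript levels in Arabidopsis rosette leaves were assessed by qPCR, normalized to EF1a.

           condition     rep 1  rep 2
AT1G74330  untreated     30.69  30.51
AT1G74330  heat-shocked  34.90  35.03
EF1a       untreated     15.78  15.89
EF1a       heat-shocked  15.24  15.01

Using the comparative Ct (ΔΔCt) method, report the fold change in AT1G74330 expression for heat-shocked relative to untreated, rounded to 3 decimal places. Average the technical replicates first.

Mean Ct: AT1G74330 untreated 30.600; AT1G74330 heat-shocked 34.965; EF1a untreated 15.835; EF1a heat-shocked 15.125
ΔCt(untreated) = 30.600 − 15.835 = 14.765
ΔCt(heat-shocked) = 34.965 − 15.125 = 19.840
ΔΔCt = 19.840 − 14.765 = 5.075
Fold change = 2^(−5.075) = 0.0297

0.030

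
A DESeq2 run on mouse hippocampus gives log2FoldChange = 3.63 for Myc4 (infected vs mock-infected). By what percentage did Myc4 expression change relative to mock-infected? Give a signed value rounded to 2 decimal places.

1138.05%

Fold change = 2^(3.63) = 12.3805
Percent change = (FC − 1) × 100% = (12.3805 − 1) × 100 = 1138.05%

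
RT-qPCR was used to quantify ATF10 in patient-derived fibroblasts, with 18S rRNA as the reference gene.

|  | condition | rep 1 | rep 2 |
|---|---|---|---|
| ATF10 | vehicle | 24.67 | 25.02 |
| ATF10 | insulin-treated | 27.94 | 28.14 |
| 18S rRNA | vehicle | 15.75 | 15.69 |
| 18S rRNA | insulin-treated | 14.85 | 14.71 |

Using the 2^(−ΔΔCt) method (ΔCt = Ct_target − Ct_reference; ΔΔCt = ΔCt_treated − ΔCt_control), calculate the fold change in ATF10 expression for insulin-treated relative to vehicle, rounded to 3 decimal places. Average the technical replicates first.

Mean Ct: ATF10 vehicle 24.845; ATF10 insulin-treated 28.040; 18S rRNA vehicle 15.720; 18S rRNA insulin-treated 14.780
ΔCt(vehicle) = 24.845 − 15.720 = 9.125
ΔCt(insulin-treated) = 28.040 − 14.780 = 13.260
ΔΔCt = 13.260 − 9.125 = 4.135
Fold change = 2^(−4.135) = 0.0569

0.057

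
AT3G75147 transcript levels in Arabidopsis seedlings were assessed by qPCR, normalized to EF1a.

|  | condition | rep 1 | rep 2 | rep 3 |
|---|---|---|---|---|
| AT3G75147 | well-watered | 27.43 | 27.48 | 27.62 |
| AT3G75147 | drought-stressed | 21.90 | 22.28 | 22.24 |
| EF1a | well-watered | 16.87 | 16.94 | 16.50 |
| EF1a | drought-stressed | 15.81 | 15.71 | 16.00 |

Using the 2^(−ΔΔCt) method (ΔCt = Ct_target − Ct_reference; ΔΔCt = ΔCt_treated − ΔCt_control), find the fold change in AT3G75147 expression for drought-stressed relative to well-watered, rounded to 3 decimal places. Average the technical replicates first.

21.706

Mean Ct: AT3G75147 well-watered 27.510; AT3G75147 drought-stressed 22.140; EF1a well-watered 16.770; EF1a drought-stressed 15.840
ΔCt(well-watered) = 27.510 − 16.770 = 10.740
ΔCt(drought-stressed) = 22.140 − 15.840 = 6.300
ΔΔCt = 6.300 − 10.740 = -4.440
Fold change = 2^(−(-4.440)) = 2^4.440 = 21.7057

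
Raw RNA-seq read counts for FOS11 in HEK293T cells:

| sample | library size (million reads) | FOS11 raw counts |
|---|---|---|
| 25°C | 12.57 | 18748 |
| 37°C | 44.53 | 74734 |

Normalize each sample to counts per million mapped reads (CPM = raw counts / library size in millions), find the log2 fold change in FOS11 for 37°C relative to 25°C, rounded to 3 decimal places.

CPM(25°C) = 18748 / 12.57 = 1491.4877
CPM(37°C) = 74734 / 44.53 = 1678.2843
Fold change = 1678.2843 / 1491.4877 = 1.12524
log2(1.12524) = 0.1702

0.170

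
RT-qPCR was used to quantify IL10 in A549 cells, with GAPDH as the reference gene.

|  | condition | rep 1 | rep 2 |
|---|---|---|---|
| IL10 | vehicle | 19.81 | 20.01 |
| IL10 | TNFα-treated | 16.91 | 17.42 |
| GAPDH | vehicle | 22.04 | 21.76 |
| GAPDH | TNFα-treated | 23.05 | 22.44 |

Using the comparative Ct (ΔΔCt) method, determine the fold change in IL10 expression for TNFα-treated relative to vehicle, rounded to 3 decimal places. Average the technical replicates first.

12.042

Mean Ct: IL10 vehicle 19.910; IL10 TNFα-treated 17.165; GAPDH vehicle 21.900; GAPDH TNFα-treated 22.745
ΔCt(vehicle) = 19.910 − 21.900 = -1.990
ΔCt(TNFα-treated) = 17.165 − 22.745 = -5.580
ΔΔCt = -5.580 − (-1.990) = -3.590
Fold change = 2^(−(-3.590)) = 2^3.590 = 12.0420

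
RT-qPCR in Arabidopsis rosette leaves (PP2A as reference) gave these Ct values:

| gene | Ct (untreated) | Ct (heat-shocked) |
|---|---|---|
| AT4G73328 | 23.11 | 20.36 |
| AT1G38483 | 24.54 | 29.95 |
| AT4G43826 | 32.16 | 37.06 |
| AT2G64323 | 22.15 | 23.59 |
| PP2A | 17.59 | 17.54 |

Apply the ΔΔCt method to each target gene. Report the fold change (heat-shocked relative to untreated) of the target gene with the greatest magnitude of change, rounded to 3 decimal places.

AT4G73328: ΔΔCt = (20.36−17.54) − (23.11−17.59) = 2.82 − 5.52 = -2.70; fold change = 2^2.70 = 6.498
AT1G38483: ΔΔCt = (29.95−17.54) − (24.54−17.59) = 12.41 − 6.95 = 5.46; fold change = 2^-5.46 = 0.023
AT4G43826: ΔΔCt = (37.06−17.54) − (32.16−17.59) = 19.52 − 14.57 = 4.95; fold change = 2^-4.95 = 0.032
AT2G64323: ΔΔCt = (23.59−17.54) − (22.15−17.59) = 6.05 − 4.56 = 1.49; fold change = 2^-1.49 = 0.356
AT1G38483 has the largest |ΔΔCt| = 5.46.

0.023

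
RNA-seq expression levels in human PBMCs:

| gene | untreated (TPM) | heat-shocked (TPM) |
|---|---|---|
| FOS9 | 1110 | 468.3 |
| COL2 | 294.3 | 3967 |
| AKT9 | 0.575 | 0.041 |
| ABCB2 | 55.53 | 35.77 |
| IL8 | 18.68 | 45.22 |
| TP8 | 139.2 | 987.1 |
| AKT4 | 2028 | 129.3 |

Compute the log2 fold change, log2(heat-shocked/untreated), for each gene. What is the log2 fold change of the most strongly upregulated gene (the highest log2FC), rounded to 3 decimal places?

log2(468.3/1110) = -1.245  (FOS9)
log2(3967/294.3) = 3.753  (COL2)
log2(0.041/0.575) = -3.810  (AKT9)
log2(35.77/55.53) = -0.635  (ABCB2)
log2(45.22/18.68) = 1.275  (IL8)
log2(987.1/139.2) = 2.826  (TP8)
log2(129.3/2028) = -3.971  (AKT4)
COL2 is most strongly upregulated.

3.753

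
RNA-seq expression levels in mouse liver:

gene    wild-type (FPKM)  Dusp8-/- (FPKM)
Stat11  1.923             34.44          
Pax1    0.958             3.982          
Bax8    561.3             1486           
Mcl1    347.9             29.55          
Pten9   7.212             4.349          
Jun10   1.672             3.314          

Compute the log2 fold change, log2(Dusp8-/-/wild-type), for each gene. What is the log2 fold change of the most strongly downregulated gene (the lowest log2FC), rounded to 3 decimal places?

log2(34.44/1.923) = 4.163  (Stat11)
log2(3.982/0.958) = 2.055  (Pax1)
log2(1486/561.3) = 1.405  (Bax8)
log2(29.55/347.9) = -3.557  (Mcl1)
log2(4.349/7.212) = -0.730  (Pten9)
log2(3.314/1.672) = 0.987  (Jun10)
Mcl1 is most strongly downregulated.

-3.557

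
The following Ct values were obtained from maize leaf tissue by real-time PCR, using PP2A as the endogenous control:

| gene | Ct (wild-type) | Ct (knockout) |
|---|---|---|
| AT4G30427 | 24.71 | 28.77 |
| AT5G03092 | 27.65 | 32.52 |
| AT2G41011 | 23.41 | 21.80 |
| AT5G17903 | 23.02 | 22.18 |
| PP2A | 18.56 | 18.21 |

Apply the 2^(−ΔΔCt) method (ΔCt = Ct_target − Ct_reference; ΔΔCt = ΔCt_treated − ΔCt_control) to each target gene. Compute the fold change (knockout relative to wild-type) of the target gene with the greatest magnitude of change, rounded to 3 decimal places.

0.027

AT4G30427: ΔΔCt = (28.77−18.21) − (24.71−18.56) = 10.56 − 6.15 = 4.41; fold change = 2^-4.41 = 0.047
AT5G03092: ΔΔCt = (32.52−18.21) − (27.65−18.56) = 14.31 − 9.09 = 5.22; fold change = 2^-5.22 = 0.027
AT2G41011: ΔΔCt = (21.80−18.21) − (23.41−18.56) = 3.59 − 4.85 = -1.26; fold change = 2^1.26 = 2.395
AT5G17903: ΔΔCt = (22.18−18.21) − (23.02−18.56) = 3.97 − 4.46 = -0.49; fold change = 2^0.49 = 1.404
AT5G03092 has the largest |ΔΔCt| = 5.22.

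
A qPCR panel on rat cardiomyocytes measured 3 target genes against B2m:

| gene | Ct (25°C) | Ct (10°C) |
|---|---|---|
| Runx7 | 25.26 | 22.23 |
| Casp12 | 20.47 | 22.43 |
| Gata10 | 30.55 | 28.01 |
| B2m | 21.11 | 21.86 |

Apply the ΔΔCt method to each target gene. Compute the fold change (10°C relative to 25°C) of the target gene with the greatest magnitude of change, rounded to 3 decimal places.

Runx7: ΔΔCt = (22.23−21.86) − (25.26−21.11) = 0.37 − 4.15 = -3.78; fold change = 2^3.78 = 13.737
Casp12: ΔΔCt = (22.43−21.86) − (20.47−21.11) = 0.57 − (-0.64) = 1.21; fold change = 2^-1.21 = 0.432
Gata10: ΔΔCt = (28.01−21.86) − (30.55−21.11) = 6.15 − 9.44 = -3.29; fold change = 2^3.29 = 9.781
Runx7 has the largest |ΔΔCt| = 3.78.

13.737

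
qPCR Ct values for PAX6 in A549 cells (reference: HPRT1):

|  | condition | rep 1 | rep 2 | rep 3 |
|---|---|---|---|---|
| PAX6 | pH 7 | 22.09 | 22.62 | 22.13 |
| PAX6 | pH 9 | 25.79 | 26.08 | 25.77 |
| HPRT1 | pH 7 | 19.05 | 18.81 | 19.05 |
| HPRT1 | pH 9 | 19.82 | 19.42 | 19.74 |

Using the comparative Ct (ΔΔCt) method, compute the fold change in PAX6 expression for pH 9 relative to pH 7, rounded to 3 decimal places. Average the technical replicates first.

Mean Ct: PAX6 pH 7 22.280; PAX6 pH 9 25.880; HPRT1 pH 7 18.970; HPRT1 pH 9 19.660
ΔCt(pH 7) = 22.280 − 18.970 = 3.310
ΔCt(pH 9) = 25.880 − 19.660 = 6.220
ΔΔCt = 6.220 − 3.310 = 2.910
Fold change = 2^(−2.910) = 0.1330

0.133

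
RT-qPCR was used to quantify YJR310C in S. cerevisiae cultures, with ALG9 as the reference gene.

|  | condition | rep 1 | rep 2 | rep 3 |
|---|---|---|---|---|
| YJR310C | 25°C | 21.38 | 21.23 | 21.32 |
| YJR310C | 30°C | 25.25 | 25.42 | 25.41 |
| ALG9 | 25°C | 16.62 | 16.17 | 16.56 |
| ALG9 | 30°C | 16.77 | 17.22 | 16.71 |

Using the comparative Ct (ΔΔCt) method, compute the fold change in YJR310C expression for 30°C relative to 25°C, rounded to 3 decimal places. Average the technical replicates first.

0.082

Mean Ct: YJR310C 25°C 21.310; YJR310C 30°C 25.360; ALG9 25°C 16.450; ALG9 30°C 16.900
ΔCt(25°C) = 21.310 − 16.450 = 4.860
ΔCt(30°C) = 25.360 − 16.900 = 8.460
ΔΔCt = 8.460 − 4.860 = 3.600
Fold change = 2^(−3.600) = 0.0825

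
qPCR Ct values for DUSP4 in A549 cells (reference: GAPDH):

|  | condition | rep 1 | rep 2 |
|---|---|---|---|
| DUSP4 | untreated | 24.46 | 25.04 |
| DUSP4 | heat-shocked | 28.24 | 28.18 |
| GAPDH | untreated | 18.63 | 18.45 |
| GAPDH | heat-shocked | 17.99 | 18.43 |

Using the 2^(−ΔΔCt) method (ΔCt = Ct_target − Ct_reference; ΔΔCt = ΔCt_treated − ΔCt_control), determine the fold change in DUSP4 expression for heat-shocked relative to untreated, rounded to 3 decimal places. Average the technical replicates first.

Mean Ct: DUSP4 untreated 24.750; DUSP4 heat-shocked 28.210; GAPDH untreated 18.540; GAPDH heat-shocked 18.210
ΔCt(untreated) = 24.750 − 18.540 = 6.210
ΔCt(heat-shocked) = 28.210 − 18.210 = 10.000
ΔΔCt = 10.000 − 6.210 = 3.790
Fold change = 2^(−3.790) = 0.0723

0.072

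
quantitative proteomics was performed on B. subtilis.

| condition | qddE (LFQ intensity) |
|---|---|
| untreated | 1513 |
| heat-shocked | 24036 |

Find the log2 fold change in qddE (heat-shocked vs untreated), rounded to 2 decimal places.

3.99

Fold change = 24036 / 1513 = 15.8863
log2(15.8863) = 3.990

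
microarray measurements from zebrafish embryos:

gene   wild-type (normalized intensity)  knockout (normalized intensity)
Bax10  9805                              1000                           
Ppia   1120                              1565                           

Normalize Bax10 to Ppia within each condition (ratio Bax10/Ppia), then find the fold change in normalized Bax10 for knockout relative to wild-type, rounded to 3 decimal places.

Bax10/Ppia (wild-type) = 9805 / 1120 = 8.7545
Bax10/Ppia (knockout) = 1000 / 1565 = 0.63898
Fold change = 0.63898 / 8.7545 = 0.0730

0.073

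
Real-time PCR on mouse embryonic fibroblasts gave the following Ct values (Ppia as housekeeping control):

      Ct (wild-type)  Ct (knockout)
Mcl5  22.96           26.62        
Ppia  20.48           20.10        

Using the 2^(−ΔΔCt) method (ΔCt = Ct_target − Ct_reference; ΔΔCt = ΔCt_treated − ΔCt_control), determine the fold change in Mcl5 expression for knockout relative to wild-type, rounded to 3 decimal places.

ΔCt(wild-type) = 22.960 − 20.480 = 2.480
ΔCt(knockout) = 26.620 − 20.100 = 6.520
ΔΔCt = 6.520 − 2.480 = 4.040
Fold change = 2^(−4.040) = 0.0608

0.061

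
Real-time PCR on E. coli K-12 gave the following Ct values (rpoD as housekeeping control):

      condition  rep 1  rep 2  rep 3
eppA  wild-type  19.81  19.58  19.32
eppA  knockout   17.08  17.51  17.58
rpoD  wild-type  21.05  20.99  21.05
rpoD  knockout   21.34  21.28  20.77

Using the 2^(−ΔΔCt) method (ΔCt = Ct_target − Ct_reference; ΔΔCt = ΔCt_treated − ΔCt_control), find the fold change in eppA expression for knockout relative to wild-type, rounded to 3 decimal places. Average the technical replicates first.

Mean Ct: eppA wild-type 19.570; eppA knockout 17.390; rpoD wild-type 21.030; rpoD knockout 21.130
ΔCt(wild-type) = 19.570 − 21.030 = -1.460
ΔCt(knockout) = 17.390 − 21.130 = -3.740
ΔΔCt = -3.740 − (-1.460) = -2.280
Fold change = 2^(−(-2.280)) = 2^2.280 = 4.8568

4.857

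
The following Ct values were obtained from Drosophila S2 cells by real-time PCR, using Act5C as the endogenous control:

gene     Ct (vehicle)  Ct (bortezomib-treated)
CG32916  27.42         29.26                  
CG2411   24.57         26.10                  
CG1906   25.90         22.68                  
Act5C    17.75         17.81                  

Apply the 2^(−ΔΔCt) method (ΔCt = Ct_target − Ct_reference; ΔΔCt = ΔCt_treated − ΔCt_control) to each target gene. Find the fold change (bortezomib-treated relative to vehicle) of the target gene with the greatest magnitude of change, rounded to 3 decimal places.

CG32916: ΔΔCt = (29.26−17.81) − (27.42−17.75) = 11.45 − 9.67 = 1.78; fold change = 2^-1.78 = 0.291
CG2411: ΔΔCt = (26.10−17.81) − (24.57−17.75) = 8.29 − 6.82 = 1.47; fold change = 2^-1.47 = 0.361
CG1906: ΔΔCt = (22.68−17.81) − (25.90−17.75) = 4.87 − 8.15 = -3.28; fold change = 2^3.28 = 9.714
CG1906 has the largest |ΔΔCt| = 3.28.

9.714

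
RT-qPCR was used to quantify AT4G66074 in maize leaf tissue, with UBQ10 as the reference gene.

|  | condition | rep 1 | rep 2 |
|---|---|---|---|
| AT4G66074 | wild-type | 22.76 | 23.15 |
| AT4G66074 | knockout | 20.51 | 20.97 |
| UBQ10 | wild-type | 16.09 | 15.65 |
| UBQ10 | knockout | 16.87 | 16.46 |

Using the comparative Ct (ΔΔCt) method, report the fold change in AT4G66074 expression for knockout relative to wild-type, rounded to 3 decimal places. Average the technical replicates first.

8.056

Mean Ct: AT4G66074 wild-type 22.955; AT4G66074 knockout 20.740; UBQ10 wild-type 15.870; UBQ10 knockout 16.665
ΔCt(wild-type) = 22.955 − 15.870 = 7.085
ΔCt(knockout) = 20.740 − 16.665 = 4.075
ΔΔCt = 4.075 − 7.085 = -3.010
Fold change = 2^(−(-3.010)) = 2^3.010 = 8.0556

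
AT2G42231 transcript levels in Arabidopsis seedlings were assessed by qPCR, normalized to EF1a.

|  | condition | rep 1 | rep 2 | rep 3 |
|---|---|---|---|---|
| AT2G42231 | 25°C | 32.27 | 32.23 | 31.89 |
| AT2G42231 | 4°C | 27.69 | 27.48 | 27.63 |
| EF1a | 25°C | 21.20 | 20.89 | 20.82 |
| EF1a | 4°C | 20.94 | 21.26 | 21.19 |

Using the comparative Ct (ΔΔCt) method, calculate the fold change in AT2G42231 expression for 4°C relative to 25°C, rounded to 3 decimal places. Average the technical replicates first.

Mean Ct: AT2G42231 25°C 32.130; AT2G42231 4°C 27.600; EF1a 25°C 20.970; EF1a 4°C 21.130
ΔCt(25°C) = 32.130 − 20.970 = 11.160
ΔCt(4°C) = 27.600 − 21.130 = 6.470
ΔΔCt = 6.470 − 11.160 = -4.690
Fold change = 2^(−(-4.690)) = 2^4.690 = 25.8125

25.813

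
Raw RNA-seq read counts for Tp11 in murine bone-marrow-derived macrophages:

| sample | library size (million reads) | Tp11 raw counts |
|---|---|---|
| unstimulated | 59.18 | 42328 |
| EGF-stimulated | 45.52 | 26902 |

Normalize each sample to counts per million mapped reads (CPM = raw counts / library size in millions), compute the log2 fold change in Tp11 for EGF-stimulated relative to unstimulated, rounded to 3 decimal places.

-0.275

CPM(unstimulated) = 42328 / 59.18 = 715.2416
CPM(EGF-stimulated) = 26902 / 45.52 = 590.9930
Fold change = 590.9930 / 715.2416 = 0.82628
log2(0.82628) = -0.2753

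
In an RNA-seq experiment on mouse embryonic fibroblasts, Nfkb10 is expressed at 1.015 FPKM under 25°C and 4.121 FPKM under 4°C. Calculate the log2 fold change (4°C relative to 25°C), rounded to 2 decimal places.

Fold change = 4.121 / 1.015 = 4.0601
log2(4.0601) = 2.022

2.02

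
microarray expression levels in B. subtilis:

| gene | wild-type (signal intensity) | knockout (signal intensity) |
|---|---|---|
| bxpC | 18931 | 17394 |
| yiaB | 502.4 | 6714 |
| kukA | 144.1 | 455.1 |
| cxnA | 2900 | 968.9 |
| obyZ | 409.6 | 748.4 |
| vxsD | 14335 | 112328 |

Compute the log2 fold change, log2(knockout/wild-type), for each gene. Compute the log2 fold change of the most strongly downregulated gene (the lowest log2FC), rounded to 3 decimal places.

-1.582

log2(17394/18931) = -0.122  (bxpC)
log2(6714/502.4) = 3.740  (yiaB)
log2(455.1/144.1) = 1.659  (kukA)
log2(968.9/2900) = -1.582  (cxnA)
log2(748.4/409.6) = 0.870  (obyZ)
log2(112328/14335) = 2.970  (vxsD)
cxnA is most strongly downregulated.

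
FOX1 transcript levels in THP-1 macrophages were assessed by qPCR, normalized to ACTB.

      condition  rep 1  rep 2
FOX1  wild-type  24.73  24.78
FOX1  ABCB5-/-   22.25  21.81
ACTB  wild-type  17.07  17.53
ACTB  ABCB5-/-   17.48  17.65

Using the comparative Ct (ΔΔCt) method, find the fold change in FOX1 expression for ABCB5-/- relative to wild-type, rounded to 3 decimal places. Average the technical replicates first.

Mean Ct: FOX1 wild-type 24.755; FOX1 ABCB5-/- 22.030; ACTB wild-type 17.300; ACTB ABCB5-/- 17.565
ΔCt(wild-type) = 24.755 − 17.300 = 7.455
ΔCt(ABCB5-/-) = 22.030 − 17.565 = 4.465
ΔΔCt = 4.465 − 7.455 = -2.990
Fold change = 2^(−(-2.990)) = 2^2.990 = 7.9447

7.945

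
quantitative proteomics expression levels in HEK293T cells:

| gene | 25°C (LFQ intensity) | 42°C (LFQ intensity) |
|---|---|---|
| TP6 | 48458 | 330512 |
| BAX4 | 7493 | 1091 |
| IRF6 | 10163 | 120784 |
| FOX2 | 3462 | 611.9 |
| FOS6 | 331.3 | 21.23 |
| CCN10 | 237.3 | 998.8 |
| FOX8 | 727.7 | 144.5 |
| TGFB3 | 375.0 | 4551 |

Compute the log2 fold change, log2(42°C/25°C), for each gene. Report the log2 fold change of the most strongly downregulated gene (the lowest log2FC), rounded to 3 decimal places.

-3.964

log2(330512/48458) = 2.770  (TP6)
log2(1091/7493) = -2.780  (BAX4)
log2(120784/10163) = 3.571  (IRF6)
log2(611.9/3462) = -2.500  (FOX2)
log2(21.23/331.3) = -3.964  (FOS6)
log2(998.8/237.3) = 2.073  (CCN10)
log2(144.5/727.7) = -2.332  (FOX8)
log2(4551/375.0) = 3.601  (TGFB3)
FOS6 is most strongly downregulated.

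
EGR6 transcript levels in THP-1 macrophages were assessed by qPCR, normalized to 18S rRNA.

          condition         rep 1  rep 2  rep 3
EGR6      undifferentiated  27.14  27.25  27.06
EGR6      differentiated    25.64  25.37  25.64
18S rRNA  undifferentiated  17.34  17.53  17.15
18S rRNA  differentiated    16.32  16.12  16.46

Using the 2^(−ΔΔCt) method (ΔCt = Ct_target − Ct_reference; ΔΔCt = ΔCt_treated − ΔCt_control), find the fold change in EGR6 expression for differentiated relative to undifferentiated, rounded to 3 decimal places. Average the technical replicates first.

1.474

Mean Ct: EGR6 undifferentiated 27.150; EGR6 differentiated 25.550; 18S rRNA undifferentiated 17.340; 18S rRNA differentiated 16.300
ΔCt(undifferentiated) = 27.150 − 17.340 = 9.810
ΔCt(differentiated) = 25.550 − 16.300 = 9.250
ΔΔCt = 9.250 − 9.810 = -0.560
Fold change = 2^(−(-0.560)) = 2^0.560 = 1.4743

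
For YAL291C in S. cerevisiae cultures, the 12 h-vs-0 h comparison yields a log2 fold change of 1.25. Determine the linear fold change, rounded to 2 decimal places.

Fold change = 2^(1.25) = 2.378

2.38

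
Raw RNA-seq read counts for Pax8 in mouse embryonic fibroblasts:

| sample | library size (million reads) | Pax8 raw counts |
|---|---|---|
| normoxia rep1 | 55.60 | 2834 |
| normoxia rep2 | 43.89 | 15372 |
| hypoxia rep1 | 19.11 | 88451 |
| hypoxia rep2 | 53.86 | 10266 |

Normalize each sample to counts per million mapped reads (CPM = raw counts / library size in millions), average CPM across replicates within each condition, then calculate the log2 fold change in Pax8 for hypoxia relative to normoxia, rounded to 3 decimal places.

CPM(normoxia rep1) = 2834 / 55.60 = 50.9712
CPM(normoxia rep2) = 15372 / 43.89 = 350.2392
CPM(hypoxia rep1) = 88451 / 19.11 = 4628.5191
CPM(hypoxia rep2) = 10266 / 53.86 = 190.6053
mean CPM(normoxia) = 200.6052; mean CPM(hypoxia) = 2409.5622
Fold change = 2409.5622 / 200.6052 = 12.01146
log2(12.01146) = 3.5863

3.586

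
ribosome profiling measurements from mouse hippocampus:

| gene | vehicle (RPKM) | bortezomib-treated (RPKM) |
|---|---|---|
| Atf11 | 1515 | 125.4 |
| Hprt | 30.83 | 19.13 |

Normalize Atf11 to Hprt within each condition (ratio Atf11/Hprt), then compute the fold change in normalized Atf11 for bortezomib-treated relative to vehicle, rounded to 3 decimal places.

0.133

Atf11/Hprt (vehicle) = 1515 / 30.83 = 49.14
Atf11/Hprt (bortezomib-treated) = 125.4 / 19.13 = 6.5551
Fold change = 6.5551 / 49.14 = 0.1334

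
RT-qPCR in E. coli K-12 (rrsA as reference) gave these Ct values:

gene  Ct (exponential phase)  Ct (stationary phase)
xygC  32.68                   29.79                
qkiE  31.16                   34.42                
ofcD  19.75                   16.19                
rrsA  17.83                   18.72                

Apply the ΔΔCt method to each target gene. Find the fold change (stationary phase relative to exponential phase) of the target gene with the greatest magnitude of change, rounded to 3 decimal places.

21.857

xygC: ΔΔCt = (29.79−18.72) − (32.68−17.83) = 11.07 − 14.85 = -3.78; fold change = 2^3.78 = 13.737
qkiE: ΔΔCt = (34.42−18.72) − (31.16−17.83) = 15.70 − 13.33 = 2.37; fold change = 2^-2.37 = 0.193
ofcD: ΔΔCt = (16.19−18.72) − (19.75−17.83) = -2.53 − 1.92 = -4.45; fold change = 2^4.45 = 21.857
ofcD has the largest |ΔΔCt| = 4.45.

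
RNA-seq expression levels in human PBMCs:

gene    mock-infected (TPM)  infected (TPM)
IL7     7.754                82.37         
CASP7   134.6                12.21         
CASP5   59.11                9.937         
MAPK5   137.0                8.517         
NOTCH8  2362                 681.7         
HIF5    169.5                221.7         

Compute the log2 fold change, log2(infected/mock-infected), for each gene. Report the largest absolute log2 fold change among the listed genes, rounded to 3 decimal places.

4.008

log2(82.37/7.754) = 3.409  (IL7)
log2(12.21/134.6) = -3.463  (CASP7)
log2(9.937/59.11) = -2.573  (CASP5)
log2(8.517/137.0) = -4.008  (MAPK5)
log2(681.7/2362) = -1.793  (NOTCH8)
log2(221.7/169.5) = 0.387  (HIF5)
The largest magnitude belongs to MAPK5.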